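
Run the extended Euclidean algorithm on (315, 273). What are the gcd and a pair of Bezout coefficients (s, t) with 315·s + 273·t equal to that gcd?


Euclidean algorithm on (315, 273) — divide until remainder is 0:
  315 = 1 · 273 + 42
  273 = 6 · 42 + 21
  42 = 2 · 21 + 0
gcd(315, 273) = 21.
Track Bezout coefficients alongside the remainders: start with r₀ = 315 = a·1 + b·0 (s = 1, t = 0) and r₁ = 273 = a·0 + b·1 (s = 0, t = 1); each new remainder r_{k+1} = r_{k-1} − q_k·r_k inherits s_{k+1} = s_{k-1} − q_k·s_k, t_{k+1} = t_{k-1} − q_k·t_k, so r_k = a·s_k + b·t_k at every step:
  q = 1: r = 42, s = 1 − 1·0 = 1, t = 0 − 1·1 = -1  (check: 315·1 + 273·(-1) = 42)
  q = 6: r = 21, s = 0 − 6·1 = -6, t = 1 − 6·(-1) = 7  (check: 315·(-6) + 273·7 = 21)
The row with r = 21 (the gcd) gives the Bezout coefficients s = -6, t = 7.
Result: 315 · (-6) + 273 · (7) = 21.

gcd(315, 273) = 21; s = -6, t = 7 (check: 315·(-6) + 273·7 = 21).


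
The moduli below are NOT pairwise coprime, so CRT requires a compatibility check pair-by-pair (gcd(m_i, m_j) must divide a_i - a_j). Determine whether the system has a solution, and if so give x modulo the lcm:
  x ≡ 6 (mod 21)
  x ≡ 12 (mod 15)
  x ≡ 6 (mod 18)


Moduli 21, 15, 18 are not pairwise coprime, so CRT works modulo lcm(m_i) when all pairwise compatibility conditions hold.
Pairwise compatibility: gcd(m_i, m_j) must divide a_i - a_j for every pair.
Merge one congruence at a time:
  Start: x ≡ 6 (mod 21).
  Combine with x ≡ 12 (mod 15): gcd(21, 15) = 3; 12 - 6 = 6, which IS divisible by 3, so compatible.
    Write x = 6 + 21·t and substitute into x ≡ 12 (mod 15): 21·t ≡ 12 − 6 = 6 (mod 15).
    Divide the congruence (and modulus) by g = 3: 7·t ≡ 2 (mod 5).
    Reduce coefficients mod 5: 2·t ≡ 2 (mod 5).
    The inverse of 2 mod 5 is 3 (since 2·3 = 6 = 1·5 + 1), so t ≡ 3·2 = 6 ≡ 1 (mod 5).
    Then x = 6 + 21·1 = 27, valid modulo lcm(21, 15) = 105: x ≡ 27 (mod 105).
  Combine with x ≡ 6 (mod 18): gcd(105, 18) = 3; 6 - 27 = -21, which IS divisible by 3, so compatible.
    Write x = 27 + 105·t and substitute into x ≡ 6 (mod 18): 105·t ≡ 6 − 27 = -21 (mod 18).
    Divide the congruence (and modulus) by g = 3: 35·t ≡ -7 (mod 6).
    Reduce coefficients mod 6: 5·t ≡ 5 (mod 6).
    The inverse of 5 mod 6 is 5 (since 5·5 = 25 = 4·6 + 1), so t ≡ 5·5 = 25 ≡ 1 (mod 6).
    Then x = 27 + 105·1 = 132, valid modulo lcm(105, 18) = 630: x ≡ 132 (mod 630).
Verify: 132 mod 21 = 6, 132 mod 15 = 12, 132 mod 18 = 6.

x ≡ 132 (mod 630).


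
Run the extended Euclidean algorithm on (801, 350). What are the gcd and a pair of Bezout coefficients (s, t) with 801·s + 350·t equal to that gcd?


Euclidean algorithm on (801, 350) — divide until remainder is 0:
  801 = 2 · 350 + 101
  350 = 3 · 101 + 47
  101 = 2 · 47 + 7
  47 = 6 · 7 + 5
  7 = 1 · 5 + 2
  5 = 2 · 2 + 1
  2 = 2 · 1 + 0
gcd(801, 350) = 1.
Track Bezout coefficients alongside the remainders: start with r₀ = 801 = a·1 + b·0 (s = 1, t = 0) and r₁ = 350 = a·0 + b·1 (s = 0, t = 1); each new remainder r_{k+1} = r_{k-1} − q_k·r_k inherits s_{k+1} = s_{k-1} − q_k·s_k, t_{k+1} = t_{k-1} − q_k·t_k, so r_k = a·s_k + b·t_k at every step:
  q = 2: r = 101, s = 1 − 2·0 = 1, t = 0 − 2·1 = -2  (check: 801·1 + 350·(-2) = 101)
  q = 3: r = 47, s = 0 − 3·1 = -3, t = 1 − 3·(-2) = 7  (check: 801·(-3) + 350·7 = 47)
  q = 2: r = 7, s = 1 − 2·(-3) = 7, t = -2 − 2·7 = -16  (check: 801·7 + 350·(-16) = 7)
  q = 6: r = 5, s = -3 − 6·7 = -45, t = 7 − 6·(-16) = 103  (check: 801·(-45) + 350·103 = 5)
  q = 1: r = 2, s = 7 − 1·(-45) = 52, t = -16 − 1·103 = -119  (check: 801·52 + 350·(-119) = 2)
  q = 2: r = 1, s = -45 − 2·52 = -149, t = 103 − 2·(-119) = 341  (check: 801·(-149) + 350·341 = 1)
The row with r = 1 (the gcd) gives the Bezout coefficients s = -149, t = 341.
Result: 801 · (-149) + 350 · (341) = 1.

gcd(801, 350) = 1; s = -149, t = 341 (check: 801·(-149) + 350·341 = 1).


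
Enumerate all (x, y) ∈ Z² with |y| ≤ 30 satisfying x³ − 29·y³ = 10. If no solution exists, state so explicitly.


The equation is x³ - 29y³ = 10. For fixed y, x³ = 29·y³ + 10, so a solution requires the RHS to be a perfect cube.
Strategy: iterate y from -30 to 30, compute RHS = 29·y³ + 10, and check whether it is a (positive or negative) perfect cube.
Check small values of y:
  y = 0: RHS = 10 is not a perfect cube.
  y = 1: RHS = 39 is not a perfect cube.
  y = -1: RHS = -19 is not a perfect cube.
  y = 2: RHS = 242 is not a perfect cube.
  y = -2: RHS = -222 is not a perfect cube.
  y = 3: RHS = 793 is not a perfect cube.
  y = -3: RHS = -773 is not a perfect cube.
Continuing the search up to |y| = 30 finds no solutions either.
No (x, y) in the scanned range satisfies the equation.

No integer solutions with |y| ≤ 30.


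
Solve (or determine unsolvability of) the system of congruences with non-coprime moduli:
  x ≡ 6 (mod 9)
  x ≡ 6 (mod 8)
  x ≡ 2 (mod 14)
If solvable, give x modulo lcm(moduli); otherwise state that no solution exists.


Moduli 9, 8, 14 are not pairwise coprime, so CRT works modulo lcm(m_i) when all pairwise compatibility conditions hold.
Pairwise compatibility: gcd(m_i, m_j) must divide a_i - a_j for every pair.
Merge one congruence at a time:
  Start: x ≡ 6 (mod 9).
  Combine with x ≡ 6 (mod 8): gcd(9, 8) = 1; 6 - 6 = 0, which IS divisible by 1, so compatible.
    Write x = 6 + 9·t and substitute into x ≡ 6 (mod 8): 9·t ≡ 6 − 6 = 0 (mod 8).
    Reduce coefficients mod 8: 1·t ≡ 0 (mod 8).
    So t ≡ 0 (mod 8).
    Then x = 6 + 9·0 = 6, valid modulo lcm(9, 8) = 72: x ≡ 6 (mod 72).
  Combine with x ≡ 2 (mod 14): gcd(72, 14) = 2; 2 - 6 = -4, which IS divisible by 2, so compatible.
    Write x = 6 + 72·t and substitute into x ≡ 2 (mod 14): 72·t ≡ 2 − 6 = -4 (mod 14).
    Divide the congruence (and modulus) by g = 2: 36·t ≡ -2 (mod 7).
    Reduce coefficients mod 7: 1·t ≡ 5 (mod 7).
    So t ≡ 5 (mod 7).
    Then x = 6 + 72·5 = 366, valid modulo lcm(72, 14) = 504: x ≡ 366 (mod 504).
Verify: 366 mod 9 = 6, 366 mod 8 = 6, 366 mod 14 = 2.

x ≡ 366 (mod 504).


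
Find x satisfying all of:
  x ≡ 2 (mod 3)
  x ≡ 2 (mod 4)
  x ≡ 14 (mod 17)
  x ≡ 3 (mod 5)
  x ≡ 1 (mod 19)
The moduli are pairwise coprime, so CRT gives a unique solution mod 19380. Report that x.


Product of moduli M = 3 · 4 · 17 · 5 · 19 = 19380.
Merge one congruence at a time:
  Start: x ≡ 2 (mod 3).
  Combine with x ≡ 2 (mod 4); new modulus lcm = 12.
    Write x = 2 + 3·t and substitute into x ≡ 2 (mod 4): 3·t ≡ 2 − 2 = 0 (mod 4).
    The inverse of 3 mod 4 is 3 (since 3·3 = 9 = 2·4 + 1), so t ≡ 3·0 = 0 ≡ 0 (mod 4).
    Then x = 2 + 3·0 = 2, valid modulo lcm(3, 4) = 12: x ≡ 2 (mod 12).
  Combine with x ≡ 14 (mod 17); new modulus lcm = 204.
    Write x = 2 + 12·t and substitute into x ≡ 14 (mod 17): 12·t ≡ 14 − 2 = 12 (mod 17).
    The inverse of 12 mod 17 is 10 (since 12·10 = 120 = 7·17 + 1), so t ≡ 10·12 = 120 ≡ 1 (mod 17).
    Then x = 2 + 12·1 = 14, valid modulo lcm(12, 17) = 204: x ≡ 14 (mod 204).
  Combine with x ≡ 3 (mod 5); new modulus lcm = 1020.
    Write x = 14 + 204·t and substitute into x ≡ 3 (mod 5): 204·t ≡ 3 − 14 = -11 (mod 5).
    Reduce coefficients mod 5: 4·t ≡ 4 (mod 5).
    The inverse of 4 mod 5 is 4 (since 4·4 = 16 = 3·5 + 1), so t ≡ 4·4 = 16 ≡ 1 (mod 5).
    Then x = 14 + 204·1 = 218, valid modulo lcm(204, 5) = 1020: x ≡ 218 (mod 1020).
  Combine with x ≡ 1 (mod 19); new modulus lcm = 19380.
    Write x = 218 + 1020·t and substitute into x ≡ 1 (mod 19): 1020·t ≡ 1 − 218 = -217 (mod 19).
    Reduce coefficients mod 19: 13·t ≡ 11 (mod 19).
    The inverse of 13 mod 19 is 3 (since 13·3 = 39 = 2·19 + 1), so t ≡ 3·11 = 33 ≡ 14 (mod 19).
    Then x = 218 + 1020·14 = 14498, valid modulo lcm(1020, 19) = 19380: x ≡ 14498 (mod 19380).
Verify against each original: 14498 mod 3 = 2, 14498 mod 4 = 2, 14498 mod 17 = 14, 14498 mod 5 = 3, 14498 mod 19 = 1.

x ≡ 14498 (mod 19380).


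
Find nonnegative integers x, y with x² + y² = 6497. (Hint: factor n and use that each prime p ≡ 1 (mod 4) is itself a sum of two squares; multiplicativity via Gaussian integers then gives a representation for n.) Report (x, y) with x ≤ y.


Step 1: Factor n = 6497 = 73 · 89.
Step 2: Check the mod-4 condition on each prime factor: 73 ≡ 1 (mod 4), exponent 1; 89 ≡ 1 (mod 4), exponent 1.
All primes ≡ 3 (mod 4) appear to even exponent (or don't appear), so by the two-squares theorem n IS expressible as a sum of two squares.
Step 3: Build a representation. Here n = 73 · 89 is a product of primes ≡ 1 (mod 4). Each prime p ≡ 1 (mod 4) is itself a sum of two squares; find a² by testing p − a² for a perfect square:
  73: 73 − 1² = 72, 73 − 2² = 69, 73 − 3² = 64 = 8² ⇒ 73 = 3² + 8².
  89: 89 − 1² = 88, 89 − 2² = 85, 89 − 3² = 80, 89 − 4² = 73, 89 − 5² = 64 = 8² ⇒ 89 = 5² + 8².
  Combine using the Brahmagupta–Fibonacci identity (a² + b²)(c² + d²) = (ac − bd)² + (ad + bc)² = (ac + bd)² + (ad − bc)²:
  73 · 89 = 6497: from (3² + 8²)(5² + 8²), take (3·5 − 8·8, 3·8 + 8·5) = (15 − 64, 24 + 40) = (-49, 64); dropping signs (only squares matter) gives (49, 64); check 49² + 64² = 2401 + 4096 = 6497 ✓.
Step 4: Order so x ≤ y and verify: 49² + 64² = 2401 + 4096 = 6497 = n. ✓

n = 6497 = 49² + 64² (one valid representation with x ≤ y).


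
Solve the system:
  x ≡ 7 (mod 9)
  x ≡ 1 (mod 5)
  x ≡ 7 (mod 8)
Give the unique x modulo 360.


Moduli 9, 5, 8 are pairwise coprime; by CRT there is a unique solution modulo M = 9 · 5 · 8 = 360.
Solve pairwise, accumulating the modulus:
  Start with x ≡ 7 (mod 9).
  Combine with x ≡ 1 (mod 5): since gcd(9, 5) = 1, we get a unique residue mod 45.
    Write x = 7 + 9·t and substitute into x ≡ 1 (mod 5): 9·t ≡ 1 − 7 = -6 (mod 5).
    Reduce coefficients mod 5: 4·t ≡ 4 (mod 5).
    The inverse of 4 mod 5 is 4 (since 4·4 = 16 = 3·5 + 1), so t ≡ 4·4 = 16 ≡ 1 (mod 5).
    Then x = 7 + 9·1 = 16, valid modulo lcm(9, 5) = 45: x ≡ 16 (mod 45).
  Combine with x ≡ 7 (mod 8): since gcd(45, 8) = 1, we get a unique residue mod 360.
    Write x = 16 + 45·t and substitute into x ≡ 7 (mod 8): 45·t ≡ 7 − 16 = -9 (mod 8).
    Reduce coefficients mod 8: 5·t ≡ 7 (mod 8).
    The inverse of 5 mod 8 is 5 (since 5·5 = 25 = 3·8 + 1), so t ≡ 5·7 = 35 ≡ 3 (mod 8).
    Then x = 16 + 45·3 = 151, valid modulo lcm(45, 8) = 360: x ≡ 151 (mod 360).
Verify: 151 mod 9 = 7 ✓, 151 mod 5 = 1 ✓, 151 mod 8 = 7 ✓.

x ≡ 151 (mod 360).


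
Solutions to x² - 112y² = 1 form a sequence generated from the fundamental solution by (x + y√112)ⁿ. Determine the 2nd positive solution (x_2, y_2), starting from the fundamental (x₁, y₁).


Step 1: Find the fundamental solution (x₁, y₁) of x² - 112y² = 1.
  Expand √112 as a continued fraction. a₀ = ⌊√112⌋ = 10; iterate m_{k+1} = d_k·a_k − m_k, d_{k+1} = (112 − m_{k+1}²)/d_k, a_{k+1} = ⌊(a₀ + m_{k+1})/d_{k+1}⌋ (starting m₀ = 0, d₀ = 1), with convergents p_k = a_k·p_{k-1} + p_{k-2}, q_k = a_k·q_{k-1} + q_{k-2} (p₋₁ = 1, q₋₁ = 0):
  k = 0: a₀ = 10; p₀/q₀ = 10/1; p₀² − 112·q₀² = 100 − 112 = -12.
  k = 1: m = 10, d = 12, a = ⌊(10 + 10)/12⌋ = 1; p/q = (1·10 + 1)/(1·1 + 0) = 11/1; p² − 112·q² = 121 − 112 = 9.
  k = 2: m = 2, d = 9, a = ⌊(10 + 2)/9⌋ = 1; p/q = (1·11 + 10)/(1·1 + 1) = 21/2; p² − 112·q² = 441 − 448 = -7.
  k = 3: m = 7, d = 7, a = ⌊(10 + 7)/7⌋ = 2; p/q = (2·21 + 11)/(2·2 + 1) = 53/5; p² − 112·q² = 2809 − 2800 = 9.
  k = 4: m = 7, d = 9, a = ⌊(10 + 7)/9⌋ = 1; p/q = (1·53 + 21)/(1·5 + 2) = 74/7; p² − 112·q² = 5476 − 5488 = -12.
  k = 5: m = 2, d = 12, a = ⌊(10 + 2)/12⌋ = 1; p/q = (1·74 + 53)/(1·7 + 5) = 127/12; p² − 112·q² = 16129 − 16128 = 1.
  The first convergent with p² − 112·q² = 1 gives the fundamental solution (x₁, y₁) = (127, 12).
Step 2: Apply the recurrence (x_{n+1}, y_{n+1}) = (x₁x_n + 112y₁y_n, x₁y_n + y₁x_n) repeatedly.
  From (x_1, y_1) = (127, 12): x_2 = 127·127 + 112·12·12 = 32257; y_2 = 127·12 + 12·127 = 3048.
Step 3: Verify x_2² - 112·y_2² = 1040514049 - 1040514048 = 1 (should be 1). ✓

(x_1, y_1) = (127, 12); (x_2, y_2) = (32257, 3048).


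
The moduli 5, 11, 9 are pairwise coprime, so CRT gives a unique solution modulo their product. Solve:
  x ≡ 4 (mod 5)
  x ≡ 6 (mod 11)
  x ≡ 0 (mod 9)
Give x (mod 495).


Moduli 5, 11, 9 are pairwise coprime; by CRT there is a unique solution modulo M = 5 · 11 · 9 = 495.
Solve pairwise, accumulating the modulus:
  Start with x ≡ 4 (mod 5).
  Combine with x ≡ 6 (mod 11): since gcd(5, 11) = 1, we get a unique residue mod 55.
    Write x = 4 + 5·t and substitute into x ≡ 6 (mod 11): 5·t ≡ 6 − 4 = 2 (mod 11).
    The inverse of 5 mod 11 is 9 (since 5·9 = 45 = 4·11 + 1), so t ≡ 9·2 = 18 ≡ 7 (mod 11).
    Then x = 4 + 5·7 = 39, valid modulo lcm(5, 11) = 55: x ≡ 39 (mod 55).
  Combine with x ≡ 0 (mod 9): since gcd(55, 9) = 1, we get a unique residue mod 495.
    Write x = 39 + 55·t and substitute into x ≡ 0 (mod 9): 55·t ≡ 0 − 39 = -39 (mod 9).
    Reduce coefficients mod 9: 1·t ≡ 6 (mod 9).
    So t ≡ 6 (mod 9).
    Then x = 39 + 55·6 = 369, valid modulo lcm(55, 9) = 495: x ≡ 369 (mod 495).
Verify: 369 mod 5 = 4 ✓, 369 mod 11 = 6 ✓, 369 mod 9 = 0 ✓.

x ≡ 369 (mod 495).


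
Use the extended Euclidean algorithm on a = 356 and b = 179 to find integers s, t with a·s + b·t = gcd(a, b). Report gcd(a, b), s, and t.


Euclidean algorithm on (356, 179) — divide until remainder is 0:
  356 = 1 · 179 + 177
  179 = 1 · 177 + 2
  177 = 88 · 2 + 1
  2 = 2 · 1 + 0
gcd(356, 179) = 1.
Track Bezout coefficients alongside the remainders: start with r₀ = 356 = a·1 + b·0 (s = 1, t = 0) and r₁ = 179 = a·0 + b·1 (s = 0, t = 1); each new remainder r_{k+1} = r_{k-1} − q_k·r_k inherits s_{k+1} = s_{k-1} − q_k·s_k, t_{k+1} = t_{k-1} − q_k·t_k, so r_k = a·s_k + b·t_k at every step:
  q = 1: r = 177, s = 1 − 1·0 = 1, t = 0 − 1·1 = -1  (check: 356·1 + 179·(-1) = 177)
  q = 1: r = 2, s = 0 − 1·1 = -1, t = 1 − 1·(-1) = 2  (check: 356·(-1) + 179·2 = 2)
  q = 88: r = 1, s = 1 − 88·(-1) = 89, t = -1 − 88·2 = -177  (check: 356·89 + 179·(-177) = 1)
The row with r = 1 (the gcd) gives the Bezout coefficients s = 89, t = -177.
Result: 356 · (89) + 179 · (-177) = 1.

gcd(356, 179) = 1; s = 89, t = -177 (check: 356·89 + 179·(-177) = 1).


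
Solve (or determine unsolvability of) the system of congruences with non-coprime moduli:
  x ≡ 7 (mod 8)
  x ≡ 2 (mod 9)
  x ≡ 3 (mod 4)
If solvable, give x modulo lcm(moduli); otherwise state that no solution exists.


Moduli 8, 9, 4 are not pairwise coprime, so CRT works modulo lcm(m_i) when all pairwise compatibility conditions hold.
Pairwise compatibility: gcd(m_i, m_j) must divide a_i - a_j for every pair.
Merge one congruence at a time:
  Start: x ≡ 7 (mod 8).
  Combine with x ≡ 2 (mod 9): gcd(8, 9) = 1; 2 - 7 = -5, which IS divisible by 1, so compatible.
    Write x = 7 + 8·t and substitute into x ≡ 2 (mod 9): 8·t ≡ 2 − 7 = -5 (mod 9).
    Reduce coefficients mod 9: 8·t ≡ 4 (mod 9).
    The inverse of 8 mod 9 is 8 (since 8·8 = 64 = 7·9 + 1), so t ≡ 8·4 = 32 ≡ 5 (mod 9).
    Then x = 7 + 8·5 = 47, valid modulo lcm(8, 9) = 72: x ≡ 47 (mod 72).
  Combine with x ≡ 3 (mod 4): gcd(72, 4) = 4; 3 - 47 = -44, which IS divisible by 4, so compatible.
    Write x = 47 + 72·t and substitute into x ≡ 3 (mod 4): 72·t ≡ 3 − 47 = -44 (mod 4).
    Divide the congruence (and modulus) by g = 4: 18·t ≡ -11 (mod 1).
    Modulo 1 every t works; take t = 0.
    Then x = 47 + 72·0 = 47, valid modulo lcm(72, 4) = 72: x ≡ 47 (mod 72).
Verify: 47 mod 8 = 7, 47 mod 9 = 2, 47 mod 4 = 3.

x ≡ 47 (mod 72).


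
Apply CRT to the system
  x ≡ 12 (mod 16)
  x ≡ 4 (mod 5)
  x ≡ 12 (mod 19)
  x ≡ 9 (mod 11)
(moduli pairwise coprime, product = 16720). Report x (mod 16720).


Product of moduli M = 16 · 5 · 19 · 11 = 16720.
Merge one congruence at a time:
  Start: x ≡ 12 (mod 16).
  Combine with x ≡ 4 (mod 5); new modulus lcm = 80.
    Write x = 12 + 16·t and substitute into x ≡ 4 (mod 5): 16·t ≡ 4 − 12 = -8 (mod 5).
    Reduce coefficients mod 5: 1·t ≡ 2 (mod 5).
    So t ≡ 2 (mod 5).
    Then x = 12 + 16·2 = 44, valid modulo lcm(16, 5) = 80: x ≡ 44 (mod 80).
  Combine with x ≡ 12 (mod 19); new modulus lcm = 1520.
    Write x = 44 + 80·t and substitute into x ≡ 12 (mod 19): 80·t ≡ 12 − 44 = -32 (mod 19).
    Reduce coefficients mod 19: 4·t ≡ 6 (mod 19).
    The inverse of 4 mod 19 is 5 (since 4·5 = 20 = 1·19 + 1), so t ≡ 5·6 = 30 ≡ 11 (mod 19).
    Then x = 44 + 80·11 = 924, valid modulo lcm(80, 19) = 1520: x ≡ 924 (mod 1520).
  Combine with x ≡ 9 (mod 11); new modulus lcm = 16720.
    Write x = 924 + 1520·t and substitute into x ≡ 9 (mod 11): 1520·t ≡ 9 − 924 = -915 (mod 11).
    Reduce coefficients mod 11: 2·t ≡ 9 (mod 11).
    The inverse of 2 mod 11 is 6 (since 2·6 = 12 = 1·11 + 1), so t ≡ 6·9 = 54 ≡ 10 (mod 11).
    Then x = 924 + 1520·10 = 16124, valid modulo lcm(1520, 11) = 16720: x ≡ 16124 (mod 16720).
Verify against each original: 16124 mod 16 = 12, 16124 mod 5 = 4, 16124 mod 19 = 12, 16124 mod 11 = 9.

x ≡ 16124 (mod 16720).


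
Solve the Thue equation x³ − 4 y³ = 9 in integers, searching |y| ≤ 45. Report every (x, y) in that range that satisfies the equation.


The equation is x³ - 4y³ = 9. For fixed y, x³ = 4·y³ + 9, so a solution requires the RHS to be a perfect cube.
Strategy: iterate y from -45 to 45, compute RHS = 4·y³ + 9, and check whether it is a (positive or negative) perfect cube.
Check small values of y:
  y = 0: RHS = 9 is not a perfect cube.
  y = 1: RHS = 13 is not a perfect cube.
  y = -1: RHS = 5 is not a perfect cube.
  y = 2: RHS = 41 is not a perfect cube.
  y = -2: RHS = -23 is not a perfect cube.
  y = 3: RHS = 117 is not a perfect cube.
  y = -3: RHS = -99 is not a perfect cube.
Continuing the search up to |y| = 45 finds no solutions either.
No (x, y) in the scanned range satisfies the equation.

No integer solutions with |y| ≤ 45.


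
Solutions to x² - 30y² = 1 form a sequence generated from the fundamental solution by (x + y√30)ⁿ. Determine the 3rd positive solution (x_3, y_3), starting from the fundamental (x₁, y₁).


Step 1: Find the fundamental solution (x₁, y₁) of x² - 30y² = 1.
  Expand √30 as a continued fraction. a₀ = ⌊√30⌋ = 5; iterate m_{k+1} = d_k·a_k − m_k, d_{k+1} = (30 − m_{k+1}²)/d_k, a_{k+1} = ⌊(a₀ + m_{k+1})/d_{k+1}⌋ (starting m₀ = 0, d₀ = 1), with convergents p_k = a_k·p_{k-1} + p_{k-2}, q_k = a_k·q_{k-1} + q_{k-2} (p₋₁ = 1, q₋₁ = 0):
  k = 0: a₀ = 5; p₀/q₀ = 5/1; p₀² − 30·q₀² = 25 − 30 = -5.
  k = 1: m = 5, d = 5, a = ⌊(5 + 5)/5⌋ = 2; p/q = (2·5 + 1)/(2·1 + 0) = 11/2; p² − 30·q² = 121 − 120 = 1.
  The first convergent with p² − 30·q² = 1 gives the fundamental solution (x₁, y₁) = (11, 2).
Step 2: Apply the recurrence (x_{n+1}, y_{n+1}) = (x₁x_n + 30y₁y_n, x₁y_n + y₁x_n) repeatedly.
  From (x_1, y_1) = (11, 2): x_2 = 11·11 + 30·2·2 = 241; y_2 = 11·2 + 2·11 = 44.
  From (x_2, y_2) = (241, 44): x_3 = 11·241 + 30·2·44 = 5291; y_3 = 11·44 + 2·241 = 966.
Step 3: Verify x_3² - 30·y_3² = 27994681 - 27994680 = 1 (should be 1). ✓

(x_1, y_1) = (11, 2); (x_3, y_3) = (5291, 966).


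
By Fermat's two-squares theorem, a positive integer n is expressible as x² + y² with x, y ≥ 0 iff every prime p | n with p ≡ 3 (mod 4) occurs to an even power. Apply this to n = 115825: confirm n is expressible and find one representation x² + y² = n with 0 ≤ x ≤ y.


Step 1: Factor n = 115825 = 5^2 · 41 · 113.
Step 2: Check the mod-4 condition on each prime factor: 5 ≡ 1 (mod 4), exponent 2; 41 ≡ 1 (mod 4), exponent 1; 113 ≡ 1 (mod 4), exponent 1.
All primes ≡ 3 (mod 4) appear to even exponent (or don't appear), so by the two-squares theorem n IS expressible as a sum of two squares.
Step 3: Build a representation. Group n = k² · m with k = 5 and m = 41 · 113 = 4633 (a product of primes ≡ 1 (mod 4)); a representation of m scales to one of n via (k·x)² + (k·y)² = k²(x² + y²). Each prime p ≡ 1 (mod 4) is itself a sum of two squares; find a² by testing p − a² for a perfect square:
  41: 41 − 1² = 40, 41 − 2² = 37, 41 − 3² = 32, 41 − 4² = 25 = 5² ⇒ 41 = 4² + 5².
  113: 113 − 1² = 112, 113 − 2² = 109, 113 − 3² = 104, 113 − 4² = 97, 113 − 5² = 88, 113 − 6² = 77, 113 − 7² = 64 = 8² ⇒ 113 = 7² + 8².
  Combine using the Brahmagupta–Fibonacci identity (a² + b²)(c² + d²) = (ac − bd)² + (ad + bc)² = (ac + bd)² + (ad − bc)²:
  41 · 113 = 4633: from (4² + 5²)(7² + 8²), take (4·7 − 5·8, 4·8 + 5·7) = (28 − 40, 32 + 35) = (-12, 67); dropping signs (only squares matter) gives (12, 67); check 12² + 67² = 144 + 4489 = 4633 ✓.
  Scale by k = 5: (5·12, 5·67) = (60, 335).
Step 4: Order so x ≤ y and verify: 60² + 335² = 3600 + 112225 = 115825 = n. ✓

n = 115825 = 60² + 335² (one valid representation with x ≤ y).


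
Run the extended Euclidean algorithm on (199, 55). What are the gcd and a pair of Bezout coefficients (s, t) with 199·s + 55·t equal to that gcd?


Euclidean algorithm on (199, 55) — divide until remainder is 0:
  199 = 3 · 55 + 34
  55 = 1 · 34 + 21
  34 = 1 · 21 + 13
  21 = 1 · 13 + 8
  13 = 1 · 8 + 5
  8 = 1 · 5 + 3
  5 = 1 · 3 + 2
  3 = 1 · 2 + 1
  2 = 2 · 1 + 0
gcd(199, 55) = 1.
Track Bezout coefficients alongside the remainders: start with r₀ = 199 = a·1 + b·0 (s = 1, t = 0) and r₁ = 55 = a·0 + b·1 (s = 0, t = 1); each new remainder r_{k+1} = r_{k-1} − q_k·r_k inherits s_{k+1} = s_{k-1} − q_k·s_k, t_{k+1} = t_{k-1} − q_k·t_k, so r_k = a·s_k + b·t_k at every step:
  q = 3: r = 34, s = 1 − 3·0 = 1, t = 0 − 3·1 = -3  (check: 199·1 + 55·(-3) = 34)
  q = 1: r = 21, s = 0 − 1·1 = -1, t = 1 − 1·(-3) = 4  (check: 199·(-1) + 55·4 = 21)
  q = 1: r = 13, s = 1 − 1·(-1) = 2, t = -3 − 1·4 = -7  (check: 199·2 + 55·(-7) = 13)
  q = 1: r = 8, s = -1 − 1·2 = -3, t = 4 − 1·(-7) = 11  (check: 199·(-3) + 55·11 = 8)
  q = 1: r = 5, s = 2 − 1·(-3) = 5, t = -7 − 1·11 = -18  (check: 199·5 + 55·(-18) = 5)
  q = 1: r = 3, s = -3 − 1·5 = -8, t = 11 − 1·(-18) = 29  (check: 199·(-8) + 55·29 = 3)
  q = 1: r = 2, s = 5 − 1·(-8) = 13, t = -18 − 1·29 = -47  (check: 199·13 + 55·(-47) = 2)
  q = 1: r = 1, s = -8 − 1·13 = -21, t = 29 − 1·(-47) = 76  (check: 199·(-21) + 55·76 = 1)
The row with r = 1 (the gcd) gives the Bezout coefficients s = -21, t = 76.
Result: 199 · (-21) + 55 · (76) = 1.

gcd(199, 55) = 1; s = -21, t = 76 (check: 199·(-21) + 55·76 = 1).


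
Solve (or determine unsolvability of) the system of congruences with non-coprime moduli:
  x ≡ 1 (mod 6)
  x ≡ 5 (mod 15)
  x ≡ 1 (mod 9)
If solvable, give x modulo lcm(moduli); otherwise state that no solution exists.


Moduli 6, 15, 9 are not pairwise coprime, so CRT works modulo lcm(m_i) when all pairwise compatibility conditions hold.
Pairwise compatibility: gcd(m_i, m_j) must divide a_i - a_j for every pair.
Merge one congruence at a time:
  Start: x ≡ 1 (mod 6).
  Combine with x ≡ 5 (mod 15): gcd(6, 15) = 3, and 5 - 1 = 4 is NOT divisible by 3.
    ⇒ system is inconsistent (no integer solution).

No solution (the system is inconsistent).


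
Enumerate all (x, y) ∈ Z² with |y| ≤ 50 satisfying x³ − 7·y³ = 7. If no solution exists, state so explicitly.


The equation is x³ - 7y³ = 7. For fixed y, x³ = 7·y³ + 7, so a solution requires the RHS to be a perfect cube.
Strategy: iterate y from -50 to 50, compute RHS = 7·y³ + 7, and check whether it is a (positive or negative) perfect cube.
Check small values of y:
  y = 0: RHS = 7 is not a perfect cube.
  y = 1: RHS = 14 is not a perfect cube.
  y = -1: RHS = 0 = (0)³ ⇒ x = 0 works.
  y = 2: RHS = 63 is not a perfect cube.
  y = -2: RHS = -49 is not a perfect cube.
  y = 3: RHS = 196 is not a perfect cube.
  y = -3: RHS = -182 is not a perfect cube.
Continuing the search up to |y| = 50 finds no further solutions beyond those listed.
Collected solutions: (0, -1).

Solutions (with |y| ≤ 50): (0, -1).


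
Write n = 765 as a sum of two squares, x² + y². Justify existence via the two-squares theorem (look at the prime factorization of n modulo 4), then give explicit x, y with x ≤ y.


Step 1: Factor n = 765 = 3^2 · 5 · 17.
Step 2: Check the mod-4 condition on each prime factor: 3 ≡ 3 (mod 4), exponent 2 (must be even); 5 ≡ 1 (mod 4), exponent 1; 17 ≡ 1 (mod 4), exponent 1.
All primes ≡ 3 (mod 4) appear to even exponent (or don't appear), so by the two-squares theorem n IS expressible as a sum of two squares.
Step 3: Build a representation. Group n = k² · m with k = 3 and m = 5 · 17 = 85 (a product of primes ≡ 1 (mod 4)); a representation of m scales to one of n via (k·x)² + (k·y)² = k²(x² + y²). Each prime p ≡ 1 (mod 4) is itself a sum of two squares; find a² by testing p − a² for a perfect square:
  5: 5 − 1² = 4 = 2² ⇒ 5 = 1² + 2².
  17: 17 − 1² = 16 = 4² ⇒ 17 = 1² + 4².
  Combine using the Brahmagupta–Fibonacci identity (a² + b²)(c² + d²) = (ac − bd)² + (ad + bc)² = (ac + bd)² + (ad − bc)²:
  5 · 17 = 85: from (1² + 2²)(1² + 4²), take (1·1 − 2·4, 1·4 + 2·1) = (1 − 8, 4 + 2) = (-7, 6); dropping signs (only squares matter) gives (7, 6); check 7² + 6² = 49 + 36 = 85 ✓.
  Scale by k = 3: (3·7, 3·6) = (21, 18).
Step 4: Order so x ≤ y and verify: 18² + 21² = 324 + 441 = 765 = n. ✓

n = 765 = 18² + 21² (one valid representation with x ≤ y).


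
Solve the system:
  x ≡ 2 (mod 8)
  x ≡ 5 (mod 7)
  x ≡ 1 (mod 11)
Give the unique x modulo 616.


Moduli 8, 7, 11 are pairwise coprime; by CRT there is a unique solution modulo M = 8 · 7 · 11 = 616.
Solve pairwise, accumulating the modulus:
  Start with x ≡ 2 (mod 8).
  Combine with x ≡ 5 (mod 7): since gcd(8, 7) = 1, we get a unique residue mod 56.
    Write x = 2 + 8·t and substitute into x ≡ 5 (mod 7): 8·t ≡ 5 − 2 = 3 (mod 7).
    Reduce coefficients mod 7: 1·t ≡ 3 (mod 7).
    So t ≡ 3 (mod 7).
    Then x = 2 + 8·3 = 26, valid modulo lcm(8, 7) = 56: x ≡ 26 (mod 56).
  Combine with x ≡ 1 (mod 11): since gcd(56, 11) = 1, we get a unique residue mod 616.
    Write x = 26 + 56·t and substitute into x ≡ 1 (mod 11): 56·t ≡ 1 − 26 = -25 (mod 11).
    Reduce coefficients mod 11: 1·t ≡ 8 (mod 11).
    So t ≡ 8 (mod 11).
    Then x = 26 + 56·8 = 474, valid modulo lcm(56, 11) = 616: x ≡ 474 (mod 616).
Verify: 474 mod 8 = 2 ✓, 474 mod 7 = 5 ✓, 474 mod 11 = 1 ✓.

x ≡ 474 (mod 616).


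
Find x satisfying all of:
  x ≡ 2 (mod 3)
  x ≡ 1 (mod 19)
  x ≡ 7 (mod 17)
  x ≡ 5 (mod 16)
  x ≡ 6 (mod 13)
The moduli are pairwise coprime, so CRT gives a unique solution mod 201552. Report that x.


Product of moduli M = 3 · 19 · 17 · 16 · 13 = 201552.
Merge one congruence at a time:
  Start: x ≡ 2 (mod 3).
  Combine with x ≡ 1 (mod 19); new modulus lcm = 57.
    Write x = 2 + 3·t and substitute into x ≡ 1 (mod 19): 3·t ≡ 1 − 2 = -1 (mod 19).
    Reduce coefficients mod 19: 3·t ≡ 18 (mod 19).
    The inverse of 3 mod 19 is 13 (since 3·13 = 39 = 2·19 + 1), so t ≡ 13·18 = 234 ≡ 6 (mod 19).
    Then x = 2 + 3·6 = 20, valid modulo lcm(3, 19) = 57: x ≡ 20 (mod 57).
  Combine with x ≡ 7 (mod 17); new modulus lcm = 969.
    Write x = 20 + 57·t and substitute into x ≡ 7 (mod 17): 57·t ≡ 7 − 20 = -13 (mod 17).
    Reduce coefficients mod 17: 6·t ≡ 4 (mod 17).
    The inverse of 6 mod 17 is 3 (since 6·3 = 18 = 1·17 + 1), so t ≡ 3·4 = 12 ≡ 12 (mod 17).
    Then x = 20 + 57·12 = 704, valid modulo lcm(57, 17) = 969: x ≡ 704 (mod 969).
  Combine with x ≡ 5 (mod 16); new modulus lcm = 15504.
    Write x = 704 + 969·t and substitute into x ≡ 5 (mod 16): 969·t ≡ 5 − 704 = -699 (mod 16).
    Reduce coefficients mod 16: 9·t ≡ 5 (mod 16).
    The inverse of 9 mod 16 is 9 (since 9·9 = 81 = 5·16 + 1), so t ≡ 9·5 = 45 ≡ 13 (mod 16).
    Then x = 704 + 969·13 = 13301, valid modulo lcm(969, 16) = 15504: x ≡ 13301 (mod 15504).
  Combine with x ≡ 6 (mod 13); new modulus lcm = 201552.
    Write x = 13301 + 15504·t and substitute into x ≡ 6 (mod 13): 15504·t ≡ 6 − 13301 = -13295 (mod 13).
    Reduce coefficients mod 13: 8·t ≡ 4 (mod 13).
    The inverse of 8 mod 13 is 5 (since 8·5 = 40 = 3·13 + 1), so t ≡ 5·4 = 20 ≡ 7 (mod 13).
    Then x = 13301 + 15504·7 = 121829, valid modulo lcm(15504, 13) = 201552: x ≡ 121829 (mod 201552).
Verify against each original: 121829 mod 3 = 2, 121829 mod 19 = 1, 121829 mod 17 = 7, 121829 mod 16 = 5, 121829 mod 13 = 6.

x ≡ 121829 (mod 201552).


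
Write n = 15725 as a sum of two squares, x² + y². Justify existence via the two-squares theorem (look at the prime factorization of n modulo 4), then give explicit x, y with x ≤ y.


Step 1: Factor n = 15725 = 5^2 · 17 · 37.
Step 2: Check the mod-4 condition on each prime factor: 5 ≡ 1 (mod 4), exponent 2; 17 ≡ 1 (mod 4), exponent 1; 37 ≡ 1 (mod 4), exponent 1.
All primes ≡ 3 (mod 4) appear to even exponent (or don't appear), so by the two-squares theorem n IS expressible as a sum of two squares.
Step 3: Build a representation. Group n = k² · m with k = 5 and m = 17 · 37 = 629 (a product of primes ≡ 1 (mod 4)); a representation of m scales to one of n via (k·x)² + (k·y)² = k²(x² + y²). Each prime p ≡ 1 (mod 4) is itself a sum of two squares; find a² by testing p − a² for a perfect square:
  17: 17 − 1² = 16 = 4² ⇒ 17 = 1² + 4².
  37: 37 − 1² = 36 = 6² ⇒ 37 = 1² + 6².
  Combine using the Brahmagupta–Fibonacci identity (a² + b²)(c² + d²) = (ac − bd)² + (ad + bc)² = (ac + bd)² + (ad − bc)²:
  17 · 37 = 629: from (1² + 4²)(1² + 6²), take (1·1 − 4·6, 1·6 + 4·1) = (1 − 24, 6 + 4) = (-23, 10); dropping signs (only squares matter) gives (23, 10); check 23² + 10² = 529 + 100 = 629 ✓.
  Scale by k = 5: (5·23, 5·10) = (115, 50).
Step 4: Order so x ≤ y and verify: 50² + 115² = 2500 + 13225 = 15725 = n. ✓

n = 15725 = 50² + 115² (one valid representation with x ≤ y).


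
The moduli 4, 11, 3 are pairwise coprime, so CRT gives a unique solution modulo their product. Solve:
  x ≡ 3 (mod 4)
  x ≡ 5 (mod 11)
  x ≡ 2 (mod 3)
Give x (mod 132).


Moduli 4, 11, 3 are pairwise coprime; by CRT there is a unique solution modulo M = 4 · 11 · 3 = 132.
Solve pairwise, accumulating the modulus:
  Start with x ≡ 3 (mod 4).
  Combine with x ≡ 5 (mod 11): since gcd(4, 11) = 1, we get a unique residue mod 44.
    Write x = 3 + 4·t and substitute into x ≡ 5 (mod 11): 4·t ≡ 5 − 3 = 2 (mod 11).
    The inverse of 4 mod 11 is 3 (since 4·3 = 12 = 1·11 + 1), so t ≡ 3·2 = 6 ≡ 6 (mod 11).
    Then x = 3 + 4·6 = 27, valid modulo lcm(4, 11) = 44: x ≡ 27 (mod 44).
  Combine with x ≡ 2 (mod 3): since gcd(44, 3) = 1, we get a unique residue mod 132.
    Write x = 27 + 44·t and substitute into x ≡ 2 (mod 3): 44·t ≡ 2 − 27 = -25 (mod 3).
    Reduce coefficients mod 3: 2·t ≡ 2 (mod 3).
    The inverse of 2 mod 3 is 2 (since 2·2 = 4 = 1·3 + 1), so t ≡ 2·2 = 4 ≡ 1 (mod 3).
    Then x = 27 + 44·1 = 71, valid modulo lcm(44, 3) = 132: x ≡ 71 (mod 132).
Verify: 71 mod 4 = 3 ✓, 71 mod 11 = 5 ✓, 71 mod 3 = 2 ✓.

x ≡ 71 (mod 132).


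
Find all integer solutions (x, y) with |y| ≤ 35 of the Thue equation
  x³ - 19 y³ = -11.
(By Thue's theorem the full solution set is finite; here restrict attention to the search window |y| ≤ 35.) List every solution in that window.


The equation is x³ - 19y³ = -11. For fixed y, x³ = 19·y³ − 11, so a solution requires the RHS to be a perfect cube.
Strategy: iterate y from -35 to 35, compute RHS = 19·y³ − 11, and check whether it is a (positive or negative) perfect cube.
Check small values of y:
  y = 0: RHS = -11 is not a perfect cube.
  y = 1: RHS = 8 = (2)³ ⇒ x = 2 works.
  y = -1: RHS = -30 is not a perfect cube.
  y = 2: RHS = 141 is not a perfect cube.
  y = -2: RHS = -163 is not a perfect cube.
  y = 3: RHS = 502 is not a perfect cube.
  y = -3: RHS = -524 is not a perfect cube.
Continuing the search up to |y| = 35 finds no further solutions beyond those listed.
Collected solutions: (2, 1).

Solutions (with |y| ≤ 35): (2, 1).


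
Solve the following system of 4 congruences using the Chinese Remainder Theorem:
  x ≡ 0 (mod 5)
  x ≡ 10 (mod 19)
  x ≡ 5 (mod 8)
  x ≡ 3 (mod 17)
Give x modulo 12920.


Product of moduli M = 5 · 19 · 8 · 17 = 12920.
Merge one congruence at a time:
  Start: x ≡ 0 (mod 5).
  Combine with x ≡ 10 (mod 19); new modulus lcm = 95.
    Write x = 0 + 5·t and substitute into x ≡ 10 (mod 19): 5·t ≡ 10 − 0 = 10 (mod 19).
    The inverse of 5 mod 19 is 4 (since 5·4 = 20 = 1·19 + 1), so t ≡ 4·10 = 40 ≡ 2 (mod 19).
    Then x = 0 + 5·2 = 10, valid modulo lcm(5, 19) = 95: x ≡ 10 (mod 95).
  Combine with x ≡ 5 (mod 8); new modulus lcm = 760.
    Write x = 10 + 95·t and substitute into x ≡ 5 (mod 8): 95·t ≡ 5 − 10 = -5 (mod 8).
    Reduce coefficients mod 8: 7·t ≡ 3 (mod 8).
    The inverse of 7 mod 8 is 7 (since 7·7 = 49 = 6·8 + 1), so t ≡ 7·3 = 21 ≡ 5 (mod 8).
    Then x = 10 + 95·5 = 485, valid modulo lcm(95, 8) = 760: x ≡ 485 (mod 760).
  Combine with x ≡ 3 (mod 17); new modulus lcm = 12920.
    Write x = 485 + 760·t and substitute into x ≡ 3 (mod 17): 760·t ≡ 3 − 485 = -482 (mod 17).
    Reduce coefficients mod 17: 12·t ≡ 11 (mod 17).
    The inverse of 12 mod 17 is 10 (since 12·10 = 120 = 7·17 + 1), so t ≡ 10·11 = 110 ≡ 8 (mod 17).
    Then x = 485 + 760·8 = 6565, valid modulo lcm(760, 17) = 12920: x ≡ 6565 (mod 12920).
Verify against each original: 6565 mod 5 = 0, 6565 mod 19 = 10, 6565 mod 8 = 5, 6565 mod 17 = 3.

x ≡ 6565 (mod 12920).


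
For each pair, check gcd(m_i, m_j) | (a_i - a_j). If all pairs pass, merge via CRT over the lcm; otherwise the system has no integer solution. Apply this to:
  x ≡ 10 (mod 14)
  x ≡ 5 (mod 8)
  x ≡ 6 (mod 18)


Moduli 14, 8, 18 are not pairwise coprime, so CRT works modulo lcm(m_i) when all pairwise compatibility conditions hold.
Pairwise compatibility: gcd(m_i, m_j) must divide a_i - a_j for every pair.
Merge one congruence at a time:
  Start: x ≡ 10 (mod 14).
  Combine with x ≡ 5 (mod 8): gcd(14, 8) = 2, and 5 - 10 = -5 is NOT divisible by 2.
    ⇒ system is inconsistent (no integer solution).

No solution (the system is inconsistent).


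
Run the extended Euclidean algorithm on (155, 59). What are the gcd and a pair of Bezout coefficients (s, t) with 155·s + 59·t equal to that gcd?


Euclidean algorithm on (155, 59) — divide until remainder is 0:
  155 = 2 · 59 + 37
  59 = 1 · 37 + 22
  37 = 1 · 22 + 15
  22 = 1 · 15 + 7
  15 = 2 · 7 + 1
  7 = 7 · 1 + 0
gcd(155, 59) = 1.
Track Bezout coefficients alongside the remainders: start with r₀ = 155 = a·1 + b·0 (s = 1, t = 0) and r₁ = 59 = a·0 + b·1 (s = 0, t = 1); each new remainder r_{k+1} = r_{k-1} − q_k·r_k inherits s_{k+1} = s_{k-1} − q_k·s_k, t_{k+1} = t_{k-1} − q_k·t_k, so r_k = a·s_k + b·t_k at every step:
  q = 2: r = 37, s = 1 − 2·0 = 1, t = 0 − 2·1 = -2  (check: 155·1 + 59·(-2) = 37)
  q = 1: r = 22, s = 0 − 1·1 = -1, t = 1 − 1·(-2) = 3  (check: 155·(-1) + 59·3 = 22)
  q = 1: r = 15, s = 1 − 1·(-1) = 2, t = -2 − 1·3 = -5  (check: 155·2 + 59·(-5) = 15)
  q = 1: r = 7, s = -1 − 1·2 = -3, t = 3 − 1·(-5) = 8  (check: 155·(-3) + 59·8 = 7)
  q = 2: r = 1, s = 2 − 2·(-3) = 8, t = -5 − 2·8 = -21  (check: 155·8 + 59·(-21) = 1)
The row with r = 1 (the gcd) gives the Bezout coefficients s = 8, t = -21.
Result: 155 · (8) + 59 · (-21) = 1.

gcd(155, 59) = 1; s = 8, t = -21 (check: 155·8 + 59·(-21) = 1).


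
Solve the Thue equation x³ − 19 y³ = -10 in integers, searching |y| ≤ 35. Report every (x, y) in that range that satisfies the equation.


The equation is x³ - 19y³ = -10. For fixed y, x³ = 19·y³ − 10, so a solution requires the RHS to be a perfect cube.
Strategy: iterate y from -35 to 35, compute RHS = 19·y³ − 10, and check whether it is a (positive or negative) perfect cube.
Check small values of y:
  y = 0: RHS = -10 is not a perfect cube.
  y = 1: RHS = 9 is not a perfect cube.
  y = -1: RHS = -29 is not a perfect cube.
  y = 2: RHS = 142 is not a perfect cube.
  y = -2: RHS = -162 is not a perfect cube.
  y = 3: RHS = 503 is not a perfect cube.
  y = -3: RHS = -523 is not a perfect cube.
Continuing the search up to |y| = 35 finds no solutions either.
No (x, y) in the scanned range satisfies the equation.

No integer solutions with |y| ≤ 35.


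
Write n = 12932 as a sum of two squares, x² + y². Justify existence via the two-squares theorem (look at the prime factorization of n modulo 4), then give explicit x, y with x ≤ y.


Step 1: Factor n = 12932 = 2^2 · 53 · 61.
Step 2: Check the mod-4 condition on each prime factor: 2 = 2 (special); 53 ≡ 1 (mod 4), exponent 1; 61 ≡ 1 (mod 4), exponent 1.
All primes ≡ 3 (mod 4) appear to even exponent (or don't appear), so by the two-squares theorem n IS expressible as a sum of two squares.
Step 3: Build a representation. Group n = k² · m with k = 2 and m = 53 · 61 = 3233 (a product of primes ≡ 1 (mod 4)); a representation of m scales to one of n via (k·x)² + (k·y)² = k²(x² + y²). Each prime p ≡ 1 (mod 4) is itself a sum of two squares; find a² by testing p − a² for a perfect square:
  53: 53 − 1² = 52, 53 − 2² = 49 = 7² ⇒ 53 = 2² + 7².
  61: 61 − 1² = 60, 61 − 2² = 57, 61 − 3² = 52, 61 − 4² = 45, 61 − 5² = 36 = 6² ⇒ 61 = 5² + 6².
  Combine using the Brahmagupta–Fibonacci identity (a² + b²)(c² + d²) = (ac − bd)² + (ad + bc)² = (ac + bd)² + (ad − bc)²:
  53 · 61 = 3233: from (2² + 7²)(5² + 6²), take (2·5 − 7·6, 2·6 + 7·5) = (10 − 42, 12 + 35) = (-32, 47); dropping signs (only squares matter) gives (32, 47); check 32² + 47² = 1024 + 2209 = 3233 ✓.
  Scale by k = 2: (2·32, 2·47) = (64, 94).
Step 4: Order so x ≤ y and verify: 64² + 94² = 4096 + 8836 = 12932 = n. ✓

n = 12932 = 64² + 94² (one valid representation with x ≤ y).


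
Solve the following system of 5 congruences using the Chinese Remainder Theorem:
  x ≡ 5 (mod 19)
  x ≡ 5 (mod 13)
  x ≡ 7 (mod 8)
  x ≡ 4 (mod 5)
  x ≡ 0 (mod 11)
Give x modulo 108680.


Product of moduli M = 19 · 13 · 8 · 5 · 11 = 108680.
Merge one congruence at a time:
  Start: x ≡ 5 (mod 19).
  Combine with x ≡ 5 (mod 13); new modulus lcm = 247.
    Write x = 5 + 19·t and substitute into x ≡ 5 (mod 13): 19·t ≡ 5 − 5 = 0 (mod 13).
    Reduce coefficients mod 13: 6·t ≡ 0 (mod 13).
    The inverse of 6 mod 13 is 11 (since 6·11 = 66 = 5·13 + 1), so t ≡ 11·0 = 0 ≡ 0 (mod 13).
    Then x = 5 + 19·0 = 5, valid modulo lcm(19, 13) = 247: x ≡ 5 (mod 247).
  Combine with x ≡ 7 (mod 8); new modulus lcm = 1976.
    Write x = 5 + 247·t and substitute into x ≡ 7 (mod 8): 247·t ≡ 7 − 5 = 2 (mod 8).
    Reduce coefficients mod 8: 7·t ≡ 2 (mod 8).
    The inverse of 7 mod 8 is 7 (since 7·7 = 49 = 6·8 + 1), so t ≡ 7·2 = 14 ≡ 6 (mod 8).
    Then x = 5 + 247·6 = 1487, valid modulo lcm(247, 8) = 1976: x ≡ 1487 (mod 1976).
  Combine with x ≡ 4 (mod 5); new modulus lcm = 9880.
    Write x = 1487 + 1976·t and substitute into x ≡ 4 (mod 5): 1976·t ≡ 4 − 1487 = -1483 (mod 5).
    Reduce coefficients mod 5: 1·t ≡ 2 (mod 5).
    So t ≡ 2 (mod 5).
    Then x = 1487 + 1976·2 = 5439, valid modulo lcm(1976, 5) = 9880: x ≡ 5439 (mod 9880).
  Combine with x ≡ 0 (mod 11); new modulus lcm = 108680.
    Write x = 5439 + 9880·t and substitute into x ≡ 0 (mod 11): 9880·t ≡ 0 − 5439 = -5439 (mod 11).
    Reduce coefficients mod 11: 2·t ≡ 6 (mod 11).
    The inverse of 2 mod 11 is 6 (since 2·6 = 12 = 1·11 + 1), so t ≡ 6·6 = 36 ≡ 3 (mod 11).
    Then x = 5439 + 9880·3 = 35079, valid modulo lcm(9880, 11) = 108680: x ≡ 35079 (mod 108680).
Verify against each original: 35079 mod 19 = 5, 35079 mod 13 = 5, 35079 mod 8 = 7, 35079 mod 5 = 4, 35079 mod 11 = 0.

x ≡ 35079 (mod 108680).
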